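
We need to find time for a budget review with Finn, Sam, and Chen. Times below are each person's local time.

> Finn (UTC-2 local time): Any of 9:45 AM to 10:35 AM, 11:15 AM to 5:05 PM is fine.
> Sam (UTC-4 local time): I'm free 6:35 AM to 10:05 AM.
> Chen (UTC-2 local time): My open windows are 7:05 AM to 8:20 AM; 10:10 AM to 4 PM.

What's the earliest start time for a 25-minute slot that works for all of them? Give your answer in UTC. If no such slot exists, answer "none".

Finn in UTC: 11:45-12:35, 13:15-19:05 (add 2h to convert from UTC-2).
Sam in UTC: 10:35-14:05 (add 4h to convert from UTC-4).
Chen in UTC: 09:05-10:20, 12:10-18:00 (add 2h to convert from UTC-2).
Finn ∩ Sam: 11:45-12:35, 13:15-14:05.
Finn ∩ Sam ∩ Chen: 12:10-12:35, 13:15-14:05.
Those are the intersection windows.
The first common window of at least 25 minutes is 12:10-12:35, so the earliest start is 12:10.

12:10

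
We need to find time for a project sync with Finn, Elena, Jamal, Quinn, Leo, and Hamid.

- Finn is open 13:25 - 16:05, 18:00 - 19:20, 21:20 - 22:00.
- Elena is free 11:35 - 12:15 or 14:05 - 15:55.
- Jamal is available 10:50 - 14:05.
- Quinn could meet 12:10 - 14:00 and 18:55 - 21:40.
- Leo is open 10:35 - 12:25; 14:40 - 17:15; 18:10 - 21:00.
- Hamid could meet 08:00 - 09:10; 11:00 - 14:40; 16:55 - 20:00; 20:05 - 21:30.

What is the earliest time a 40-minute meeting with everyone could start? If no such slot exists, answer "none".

none

Finn ∩ Elena: 14:05-15:55.
Finn ∩ Elena ∩ Jamal: ∅.
Finn ∩ Elena ∩ Jamal ∩ Quinn: ∅.
Finn ∩ Elena ∩ Jamal ∩ Quinn ∩ Leo: ∅.
Finn ∩ Elena ∩ Jamal ∩ Quinn ∩ Leo ∩ Hamid: ∅.
There is no time when everyone is free.
No common window is at least 40 minutes long.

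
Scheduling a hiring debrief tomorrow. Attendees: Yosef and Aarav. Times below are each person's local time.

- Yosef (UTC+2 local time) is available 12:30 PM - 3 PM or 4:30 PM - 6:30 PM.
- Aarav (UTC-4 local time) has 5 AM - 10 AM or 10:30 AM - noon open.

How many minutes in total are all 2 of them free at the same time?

240

Yosef in UTC: 10:30-13:00, 14:30-16:30 (subtract 2h to convert from UTC+2).
Aarav in UTC: 09:00-14:00, 14:30-16:00 (add 4h to convert from UTC-4).
Yosef ∩ Aarav: 10:30-13:00, 14:30-16:00.
Summing the common windows: 150 + 90 = 240 minutes.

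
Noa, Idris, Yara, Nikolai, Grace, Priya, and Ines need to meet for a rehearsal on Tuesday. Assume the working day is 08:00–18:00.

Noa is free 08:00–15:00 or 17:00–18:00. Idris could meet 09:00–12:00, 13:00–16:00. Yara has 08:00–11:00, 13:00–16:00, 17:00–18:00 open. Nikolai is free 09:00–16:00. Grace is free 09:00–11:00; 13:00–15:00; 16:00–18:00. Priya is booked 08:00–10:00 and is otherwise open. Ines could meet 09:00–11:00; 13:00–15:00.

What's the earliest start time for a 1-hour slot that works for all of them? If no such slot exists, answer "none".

10:00

Noa free: 08:00-15:00, 17:00-18:00.
Idris free: 09:00-12:00, 13:00-16:00.
Yara free: 08:00-11:00, 13:00-16:00, 17:00-18:00.
Nikolai free: 09:00-16:00.
Grace free: 09:00-11:00, 13:00-15:00, 16:00-18:00.
Priya free: 10:00-18:00 (invert busy blocks within the working day).
Ines free: 09:00-11:00, 13:00-15:00.
Noa ∩ Idris: 09:00-12:00, 13:00-15:00.
Noa ∩ Idris ∩ Yara: 09:00-11:00, 13:00-15:00.
Noa ∩ Idris ∩ Yara ∩ Nikolai: 09:00-11:00, 13:00-15:00.
Noa ∩ Idris ∩ Yara ∩ Nikolai ∩ Grace: 09:00-11:00, 13:00-15:00.
Noa ∩ Idris ∩ Yara ∩ Nikolai ∩ Grace ∩ Priya: 10:00-11:00, 13:00-15:00.
Noa ∩ Idris ∩ Yara ∩ Nikolai ∩ Grace ∩ Priya ∩ Ines: 10:00-11:00, 13:00-15:00.
Those are the intersection windows.
The first common window of at least 60 minutes is 10:00-11:00, so the earliest start is 10:00.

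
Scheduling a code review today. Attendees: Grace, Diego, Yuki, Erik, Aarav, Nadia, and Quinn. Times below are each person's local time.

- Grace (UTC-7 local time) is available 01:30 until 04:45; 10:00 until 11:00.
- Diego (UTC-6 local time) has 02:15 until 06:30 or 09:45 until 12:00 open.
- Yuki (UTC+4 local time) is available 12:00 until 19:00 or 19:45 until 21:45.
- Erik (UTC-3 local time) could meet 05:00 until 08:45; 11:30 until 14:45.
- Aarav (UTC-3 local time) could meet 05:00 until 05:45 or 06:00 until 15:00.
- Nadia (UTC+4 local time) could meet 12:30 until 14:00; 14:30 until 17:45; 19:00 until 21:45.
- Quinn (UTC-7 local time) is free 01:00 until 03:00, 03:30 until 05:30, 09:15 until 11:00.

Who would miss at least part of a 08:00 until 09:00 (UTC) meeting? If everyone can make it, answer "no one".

Aarav, Diego, Grace, Nadia

Grace in UTC: 08:30-11:45, 17:00-18:00 (add 7h to convert from UTC-7).
Diego in UTC: 08:15-12:30, 15:45-18:00 (add 6h to convert from UTC-6).
Yuki in UTC: 08:00-15:00, 15:45-17:45 (subtract 4h to convert from UTC+4).
Erik in UTC: 08:00-11:45, 14:30-17:45 (add 3h to convert from UTC-3).
Aarav in UTC: 08:00-08:45, 09:00-18:00 (add 3h to convert from UTC-3).
Nadia in UTC: 08:30-10:00, 10:30-13:45, 15:00-17:45 (subtract 4h to convert from UTC+4).
Quinn in UTC: 08:00-10:00, 10:30-12:30, 16:15-18:00 (add 7h to convert from UTC-7).
Grace: not fully free for 08:00-09:00. Diego: not fully free for 08:00-09:00. Yuki: free for 08:00-09:00. Erik: free for 08:00-09:00. Aarav: not fully free for 08:00-09:00. Nadia: not fully free for 08:00-09:00. Quinn: free for 08:00-09:00.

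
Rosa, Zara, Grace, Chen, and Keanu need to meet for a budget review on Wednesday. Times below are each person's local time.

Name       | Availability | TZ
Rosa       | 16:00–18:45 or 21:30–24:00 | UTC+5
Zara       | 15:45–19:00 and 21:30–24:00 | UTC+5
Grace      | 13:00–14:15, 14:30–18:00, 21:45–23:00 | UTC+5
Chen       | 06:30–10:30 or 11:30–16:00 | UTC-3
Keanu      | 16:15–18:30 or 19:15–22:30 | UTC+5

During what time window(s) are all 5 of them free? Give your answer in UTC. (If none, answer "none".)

11:15-13:00, 16:45-17:30

Rosa in UTC: 11:00-13:45, 16:30-19:00 (subtract 5h to convert from UTC+5).
Zara in UTC: 10:45-14:00, 16:30-19:00 (subtract 5h to convert from UTC+5).
Grace in UTC: 08:00-09:15, 09:30-13:00, 16:45-18:00 (subtract 5h to convert from UTC+5).
Chen in UTC: 09:30-13:30, 14:30-19:00 (add 3h to convert from UTC-3).
Keanu in UTC: 11:15-13:30, 14:15-17:30 (subtract 5h to convert from UTC+5).
Rosa ∩ Zara: 11:00-13:45, 16:30-19:00.
Rosa ∩ Zara ∩ Grace: 11:00-13:00, 16:45-18:00.
Rosa ∩ Zara ∩ Grace ∩ Chen: 11:00-13:00, 16:45-18:00.
Rosa ∩ Zara ∩ Grace ∩ Chen ∩ Keanu: 11:15-13:00, 16:45-17:30.
Those are the intersection windows.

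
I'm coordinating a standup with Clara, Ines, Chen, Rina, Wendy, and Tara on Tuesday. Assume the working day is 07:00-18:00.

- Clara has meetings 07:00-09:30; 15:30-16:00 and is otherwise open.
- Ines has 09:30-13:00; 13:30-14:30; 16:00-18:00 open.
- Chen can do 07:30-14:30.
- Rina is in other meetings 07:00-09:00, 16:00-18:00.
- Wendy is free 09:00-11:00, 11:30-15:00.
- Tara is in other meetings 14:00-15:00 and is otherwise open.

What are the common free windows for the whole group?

09:30-11:00, 11:30-13:00, 13:30-14:00

Clara free: 09:30-15:30, 16:00-18:00 (invert busy blocks within the working day).
Ines free: 09:30-13:00, 13:30-14:30, 16:00-18:00.
Chen free: 07:30-14:30.
Rina free: 09:00-16:00 (invert busy blocks within the working day).
Wendy free: 09:00-11:00, 11:30-15:00.
Tara free: 07:00-14:00, 15:00-18:00 (invert busy blocks within the working day).
Clara ∩ Ines: 09:30-13:00, 13:30-14:30, 16:00-18:00.
Clara ∩ Ines ∩ Chen: 09:30-13:00, 13:30-14:30.
Clara ∩ Ines ∩ Chen ∩ Rina: 09:30-13:00, 13:30-14:30.
Clara ∩ Ines ∩ Chen ∩ Rina ∩ Wendy: 09:30-11:00, 11:30-13:00, 13:30-14:30.
Clara ∩ Ines ∩ Chen ∩ Rina ∩ Wendy ∩ Tara: 09:30-11:00, 11:30-13:00, 13:30-14:00.
So the common availability across everyone is 09:30-11:00, 11:30-13:00, 13:30-14:00.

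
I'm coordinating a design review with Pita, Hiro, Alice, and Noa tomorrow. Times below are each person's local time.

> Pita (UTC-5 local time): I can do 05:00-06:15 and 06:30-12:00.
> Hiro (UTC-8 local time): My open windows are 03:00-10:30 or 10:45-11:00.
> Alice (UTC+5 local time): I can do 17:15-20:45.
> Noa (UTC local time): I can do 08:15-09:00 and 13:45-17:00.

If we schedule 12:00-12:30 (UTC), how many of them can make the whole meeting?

2

Pita in UTC: 10:00-11:15, 11:30-17:00 (add 5h to convert from UTC-5).
Hiro in UTC: 11:00-18:30, 18:45-19:00 (add 8h to convert from UTC-8).
Alice in UTC: 12:15-15:45 (subtract 5h to convert from UTC+5).
Noa in UTC: 08:15-09:00, 13:45-17:00.
Pita and Hiro can make the full 12:00-12:30 slot — that's 2.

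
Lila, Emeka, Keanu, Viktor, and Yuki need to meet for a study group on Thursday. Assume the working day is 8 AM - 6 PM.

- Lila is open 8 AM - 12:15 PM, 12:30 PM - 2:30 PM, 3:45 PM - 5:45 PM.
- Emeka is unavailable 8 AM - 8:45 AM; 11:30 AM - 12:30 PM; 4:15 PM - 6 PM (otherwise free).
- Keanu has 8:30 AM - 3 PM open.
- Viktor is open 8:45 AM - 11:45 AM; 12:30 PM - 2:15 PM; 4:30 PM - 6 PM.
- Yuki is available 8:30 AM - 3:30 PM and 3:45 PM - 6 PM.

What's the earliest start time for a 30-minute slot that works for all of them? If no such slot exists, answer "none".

Lila free: 08:00-12:15, 12:30-14:30, 15:45-17:45.
Emeka free: 08:45-11:30, 12:30-16:15 (invert busy blocks within the working day).
Keanu free: 08:30-15:00.
Viktor free: 08:45-11:45, 12:30-14:15, 16:30-18:00.
Yuki free: 08:30-15:30, 15:45-18:00.
Lila ∩ Emeka: 08:45-11:30, 12:30-14:30, 15:45-16:15.
Lila ∩ Emeka ∩ Keanu: 08:45-11:30, 12:30-14:30.
Lila ∩ Emeka ∩ Keanu ∩ Viktor: 08:45-11:30, 12:30-14:15.
Lila ∩ Emeka ∩ Keanu ∩ Viktor ∩ Yuki: 08:45-11:30, 12:30-14:15.
Those are the intersection windows.
The first common window of at least 30 minutes is 08:45-11:30, so the earliest start is 08:45.

08:45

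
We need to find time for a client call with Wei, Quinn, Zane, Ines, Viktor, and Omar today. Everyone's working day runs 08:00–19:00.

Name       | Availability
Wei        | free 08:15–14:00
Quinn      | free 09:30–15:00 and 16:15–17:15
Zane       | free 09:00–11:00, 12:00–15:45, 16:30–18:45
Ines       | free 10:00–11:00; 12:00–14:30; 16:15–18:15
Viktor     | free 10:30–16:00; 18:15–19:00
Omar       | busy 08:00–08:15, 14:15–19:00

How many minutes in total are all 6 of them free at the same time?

150

Wei free: 08:15-14:00.
Quinn free: 09:30-15:00, 16:15-17:15.
Zane free: 09:00-11:00, 12:00-15:45, 16:30-18:45.
Ines free: 10:00-11:00, 12:00-14:30, 16:15-18:15.
Viktor free: 10:30-16:00, 18:15-19:00.
Omar free: 08:15-14:15 (invert busy blocks within the working day).
Wei ∩ Quinn: 09:30-14:00.
Wei ∩ Quinn ∩ Zane: 09:30-11:00, 12:00-14:00.
Wei ∩ Quinn ∩ Zane ∩ Ines: 10:00-11:00, 12:00-14:00.
Wei ∩ Quinn ∩ Zane ∩ Ines ∩ Viktor: 10:30-11:00, 12:00-14:00.
Wei ∩ Quinn ∩ Zane ∩ Ines ∩ Viktor ∩ Omar: 10:30-11:00, 12:00-14:00.
So the common availability across everyone is 10:30-11:00, 12:00-14:00.
Summing the common windows: 30 + 120 = 150 minutes.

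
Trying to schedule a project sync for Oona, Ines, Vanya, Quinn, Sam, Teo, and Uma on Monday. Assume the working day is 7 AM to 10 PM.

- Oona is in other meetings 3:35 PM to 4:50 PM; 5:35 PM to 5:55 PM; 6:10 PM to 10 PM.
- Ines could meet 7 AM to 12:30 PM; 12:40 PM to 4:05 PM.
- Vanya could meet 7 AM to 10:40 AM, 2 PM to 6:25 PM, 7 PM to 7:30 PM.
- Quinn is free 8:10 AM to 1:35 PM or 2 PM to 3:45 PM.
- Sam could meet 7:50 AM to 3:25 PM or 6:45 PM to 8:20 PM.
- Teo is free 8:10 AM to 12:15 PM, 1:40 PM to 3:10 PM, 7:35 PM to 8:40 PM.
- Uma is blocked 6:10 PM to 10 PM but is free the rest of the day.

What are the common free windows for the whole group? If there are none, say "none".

08:10-10:40, 14:00-15:10

Oona free: 07:00-15:35, 16:50-17:35, 17:55-18:10 (invert busy blocks within the working day).
Ines free: 07:00-12:30, 12:40-16:05.
Vanya free: 07:00-10:40, 14:00-18:25, 19:00-19:30.
Quinn free: 08:10-13:35, 14:00-15:45.
Sam free: 07:50-15:25, 18:45-20:20.
Teo free: 08:10-12:15, 13:40-15:10, 19:35-20:40.
Uma free: 07:00-18:10 (invert busy blocks within the working day).
Oona ∩ Ines: 07:00-12:30, 12:40-15:35.
Oona ∩ Ines ∩ Vanya: 07:00-10:40, 14:00-15:35.
Oona ∩ Ines ∩ Vanya ∩ Quinn: 08:10-10:40, 14:00-15:35.
Oona ∩ Ines ∩ Vanya ∩ Quinn ∩ Sam: 08:10-10:40, 14:00-15:25.
Oona ∩ Ines ∩ Vanya ∩ Quinn ∩ Sam ∩ Teo: 08:10-10:40, 14:00-15:10.
Oona ∩ Ines ∩ Vanya ∩ Quinn ∩ Sam ∩ Teo ∩ Uma: 08:10-10:40, 14:00-15:10.
So the common availability across everyone is 08:10-10:40, 14:00-15:10.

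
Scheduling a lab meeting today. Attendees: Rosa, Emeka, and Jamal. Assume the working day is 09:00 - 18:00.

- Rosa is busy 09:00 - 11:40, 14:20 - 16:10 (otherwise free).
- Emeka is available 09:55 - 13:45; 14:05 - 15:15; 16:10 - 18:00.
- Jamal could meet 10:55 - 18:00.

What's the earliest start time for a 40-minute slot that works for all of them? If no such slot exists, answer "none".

11:40

Rosa free: 11:40-14:20, 16:10-18:00 (invert busy blocks within the working day).
Emeka free: 09:55-13:45, 14:05-15:15, 16:10-18:00.
Jamal free: 10:55-18:00.
Rosa ∩ Emeka: 11:40-13:45, 14:05-14:20, 16:10-18:00.
Rosa ∩ Emeka ∩ Jamal: 11:40-13:45, 14:05-14:20, 16:10-18:00.
The first common window of at least 40 minutes is 11:40-13:45, so the earliest start is 11:40.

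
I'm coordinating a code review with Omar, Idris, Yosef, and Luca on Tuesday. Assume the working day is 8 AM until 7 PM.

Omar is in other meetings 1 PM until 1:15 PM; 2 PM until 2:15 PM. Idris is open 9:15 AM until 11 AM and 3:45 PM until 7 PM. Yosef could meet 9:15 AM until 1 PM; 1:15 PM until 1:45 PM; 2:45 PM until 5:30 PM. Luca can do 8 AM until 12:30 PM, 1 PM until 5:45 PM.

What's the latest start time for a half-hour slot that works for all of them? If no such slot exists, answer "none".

17:00

Omar free: 08:00-13:00, 13:15-14:00, 14:15-19:00 (invert busy blocks within the working day).
Idris free: 09:15-11:00, 15:45-19:00.
Yosef free: 09:15-13:00, 13:15-13:45, 14:45-17:30.
Luca free: 08:00-12:30, 13:00-17:45.
Omar ∩ Idris: 09:15-11:00, 15:45-19:00.
Omar ∩ Idris ∩ Yosef: 09:15-11:00, 15:45-17:30.
Omar ∩ Idris ∩ Yosef ∩ Luca: 09:15-11:00, 15:45-17:30.
Those are the intersection windows.
The last common window of at least 30 minutes is 15:45-17:30; a 30-minute meeting can start as late as 17:00 and still end by 17:30.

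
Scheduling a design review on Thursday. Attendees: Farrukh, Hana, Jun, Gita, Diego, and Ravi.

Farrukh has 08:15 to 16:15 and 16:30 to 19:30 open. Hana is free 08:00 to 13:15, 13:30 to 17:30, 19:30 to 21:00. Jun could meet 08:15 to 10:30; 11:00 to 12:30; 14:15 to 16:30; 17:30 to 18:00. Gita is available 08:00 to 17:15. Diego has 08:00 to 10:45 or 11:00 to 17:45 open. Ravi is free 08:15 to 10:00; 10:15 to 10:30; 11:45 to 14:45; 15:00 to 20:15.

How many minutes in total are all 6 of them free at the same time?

270

Farrukh ∩ Hana: 08:15-13:15, 13:30-16:15, 16:30-17:30.
Farrukh ∩ Hana ∩ Jun: 08:15-10:30, 11:00-12:30, 14:15-16:15.
Farrukh ∩ Hana ∩ Jun ∩ Gita: 08:15-10:30, 11:00-12:30, 14:15-16:15.
Farrukh ∩ Hana ∩ Jun ∩ Gita ∩ Diego: 08:15-10:30, 11:00-12:30, 14:15-16:15.
Farrukh ∩ Hana ∩ Jun ∩ Gita ∩ Diego ∩ Ravi: 08:15-10:00, 10:15-10:30, 11:45-12:30, 14:15-14:45, 15:00-16:15.
So the common availability across everyone is 08:15-10:00, 10:15-10:30, 11:45-12:30, 14:15-14:45, 15:00-16:15.
Summing the common windows: 105 + 15 + 45 + 30 + 75 = 270 minutes.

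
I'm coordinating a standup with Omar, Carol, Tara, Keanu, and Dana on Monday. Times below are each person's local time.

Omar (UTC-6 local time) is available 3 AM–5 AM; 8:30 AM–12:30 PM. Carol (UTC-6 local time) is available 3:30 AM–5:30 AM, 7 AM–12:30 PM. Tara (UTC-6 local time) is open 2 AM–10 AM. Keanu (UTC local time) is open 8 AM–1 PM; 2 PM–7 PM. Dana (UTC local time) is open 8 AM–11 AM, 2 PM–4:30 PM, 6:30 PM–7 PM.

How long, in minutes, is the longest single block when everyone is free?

Omar in UTC: 09:00-11:00, 14:30-18:30 (add 6h to convert from UTC-6).
Carol in UTC: 09:30-11:30, 13:00-18:30 (add 6h to convert from UTC-6).
Tara in UTC: 08:00-16:00 (add 6h to convert from UTC-6).
Keanu in UTC: 08:00-13:00, 14:00-19:00.
Dana in UTC: 08:00-11:00, 14:00-16:30, 18:30-19:00.
Omar ∩ Carol: 09:30-11:00, 14:30-18:30.
Omar ∩ Carol ∩ Tara: 09:30-11:00, 14:30-16:00.
Omar ∩ Carol ∩ Tara ∩ Keanu: 09:30-11:00, 14:30-16:00.
Omar ∩ Carol ∩ Tara ∩ Keanu ∩ Dana: 09:30-11:00, 14:30-16:00.
Those are the intersection windows.
The longest is 09:30-11:00 at 90 minutes.

90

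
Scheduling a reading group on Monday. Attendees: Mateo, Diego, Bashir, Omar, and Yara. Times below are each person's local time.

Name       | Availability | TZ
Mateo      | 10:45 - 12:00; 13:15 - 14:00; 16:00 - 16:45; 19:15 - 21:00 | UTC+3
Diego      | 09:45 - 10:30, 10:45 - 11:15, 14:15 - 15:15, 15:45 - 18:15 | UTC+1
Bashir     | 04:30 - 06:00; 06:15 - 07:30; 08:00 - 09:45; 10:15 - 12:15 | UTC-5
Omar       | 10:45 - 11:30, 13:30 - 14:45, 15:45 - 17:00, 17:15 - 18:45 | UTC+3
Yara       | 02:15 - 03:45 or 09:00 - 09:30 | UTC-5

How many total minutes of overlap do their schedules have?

Mateo in UTC: 07:45-09:00, 10:15-11:00, 13:00-13:45, 16:15-18:00 (subtract 3h to convert from UTC+3).
Diego in UTC: 08:45-09:30, 09:45-10:15, 13:15-14:15, 14:45-17:15 (subtract 1h to convert from UTC+1).
Bashir in UTC: 09:30-11:00, 11:15-12:30, 13:00-14:45, 15:15-17:15 (add 5h to convert from UTC-5).
Omar in UTC: 07:45-08:30, 10:30-11:45, 12:45-14:00, 14:15-15:45 (subtract 3h to convert from UTC+3).
Yara in UTC: 07:15-08:45, 14:00-14:30 (add 5h to convert from UTC-5).
Mateo ∩ Diego: 08:45-09:00, 13:15-13:45, 16:15-17:15.
Mateo ∩ Diego ∩ Bashir: 13:15-13:45, 16:15-17:15.
Mateo ∩ Diego ∩ Bashir ∩ Omar: 13:15-13:45.
Mateo ∩ Diego ∩ Bashir ∩ Omar ∩ Yara: ∅.
There is no time when everyone is free.
There is no common window, so the total is 0 minutes.

0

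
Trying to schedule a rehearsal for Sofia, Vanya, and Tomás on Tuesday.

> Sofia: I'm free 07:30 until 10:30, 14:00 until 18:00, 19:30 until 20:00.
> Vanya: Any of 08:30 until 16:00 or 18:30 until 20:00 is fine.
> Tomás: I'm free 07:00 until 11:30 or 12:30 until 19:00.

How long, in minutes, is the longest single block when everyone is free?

120

Sofia ∩ Vanya: 08:30-10:30, 14:00-16:00, 19:30-20:00.
Sofia ∩ Vanya ∩ Tomás: 08:30-10:30, 14:00-16:00.
Those are the intersection windows.
The longest is 08:30-10:30 at 120 minutes.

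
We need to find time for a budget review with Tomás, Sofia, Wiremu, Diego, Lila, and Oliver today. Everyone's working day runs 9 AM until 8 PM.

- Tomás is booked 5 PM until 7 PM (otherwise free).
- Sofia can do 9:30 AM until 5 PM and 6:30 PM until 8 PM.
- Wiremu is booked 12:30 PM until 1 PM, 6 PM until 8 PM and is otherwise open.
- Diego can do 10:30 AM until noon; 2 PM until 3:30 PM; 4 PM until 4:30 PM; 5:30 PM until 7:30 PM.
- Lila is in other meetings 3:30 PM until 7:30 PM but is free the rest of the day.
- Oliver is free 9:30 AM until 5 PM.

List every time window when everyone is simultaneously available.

Tomás free: 09:00-17:00, 19:00-20:00 (invert busy blocks within the working day).
Sofia free: 09:30-17:00, 18:30-20:00.
Wiremu free: 09:00-12:30, 13:00-18:00 (invert busy blocks within the working day).
Diego free: 10:30-12:00, 14:00-15:30, 16:00-16:30, 17:30-19:30.
Lila free: 09:00-15:30, 19:30-20:00 (invert busy blocks within the working day).
Oliver free: 09:30-17:00.
Tomás ∩ Sofia: 09:30-17:00, 19:00-20:00.
Tomás ∩ Sofia ∩ Wiremu: 09:30-12:30, 13:00-17:00.
Tomás ∩ Sofia ∩ Wiremu ∩ Diego: 10:30-12:00, 14:00-15:30, 16:00-16:30.
Tomás ∩ Sofia ∩ Wiremu ∩ Diego ∩ Lila: 10:30-12:00, 14:00-15:30.
Tomás ∩ Sofia ∩ Wiremu ∩ Diego ∩ Lila ∩ Oliver: 10:30-12:00, 14:00-15:30.

10:30-12:00, 14:00-15:30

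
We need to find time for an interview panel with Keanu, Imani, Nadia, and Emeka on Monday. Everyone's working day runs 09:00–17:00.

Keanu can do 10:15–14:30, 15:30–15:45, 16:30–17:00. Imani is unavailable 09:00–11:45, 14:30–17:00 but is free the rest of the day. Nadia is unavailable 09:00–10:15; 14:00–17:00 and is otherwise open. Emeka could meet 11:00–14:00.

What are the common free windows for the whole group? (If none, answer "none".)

Keanu free: 10:15-14:30, 15:30-15:45, 16:30-17:00.
Imani free: 11:45-14:30 (invert busy blocks within the working day).
Nadia free: 10:15-14:00 (invert busy blocks within the working day).
Emeka free: 11:00-14:00.
Keanu ∩ Imani: 11:45-14:30.
Keanu ∩ Imani ∩ Nadia: 11:45-14:00.
Keanu ∩ Imani ∩ Nadia ∩ Emeka: 11:45-14:00.

11:45-14:00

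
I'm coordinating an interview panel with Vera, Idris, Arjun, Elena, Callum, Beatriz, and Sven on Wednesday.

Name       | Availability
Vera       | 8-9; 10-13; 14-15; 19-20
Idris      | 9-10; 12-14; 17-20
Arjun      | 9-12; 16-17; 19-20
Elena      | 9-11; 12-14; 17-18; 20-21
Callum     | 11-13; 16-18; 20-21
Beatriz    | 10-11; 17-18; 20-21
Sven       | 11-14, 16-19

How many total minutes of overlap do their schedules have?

0

Vera ∩ Idris: 12:00-13:00, 19:00-20:00.
Vera ∩ Idris ∩ Arjun: 19:00-20:00.
Vera ∩ Idris ∩ Arjun ∩ Elena: ∅.
Vera ∩ Idris ∩ Arjun ∩ Elena ∩ Callum: ∅.
Vera ∩ Idris ∩ Arjun ∩ Elena ∩ Callum ∩ Beatriz: ∅.
Vera ∩ Idris ∩ Arjun ∩ Elena ∩ Callum ∩ Beatriz ∩ Sven: ∅.
There is no time when everyone is free.
There is no common window, so the total is 0 minutes.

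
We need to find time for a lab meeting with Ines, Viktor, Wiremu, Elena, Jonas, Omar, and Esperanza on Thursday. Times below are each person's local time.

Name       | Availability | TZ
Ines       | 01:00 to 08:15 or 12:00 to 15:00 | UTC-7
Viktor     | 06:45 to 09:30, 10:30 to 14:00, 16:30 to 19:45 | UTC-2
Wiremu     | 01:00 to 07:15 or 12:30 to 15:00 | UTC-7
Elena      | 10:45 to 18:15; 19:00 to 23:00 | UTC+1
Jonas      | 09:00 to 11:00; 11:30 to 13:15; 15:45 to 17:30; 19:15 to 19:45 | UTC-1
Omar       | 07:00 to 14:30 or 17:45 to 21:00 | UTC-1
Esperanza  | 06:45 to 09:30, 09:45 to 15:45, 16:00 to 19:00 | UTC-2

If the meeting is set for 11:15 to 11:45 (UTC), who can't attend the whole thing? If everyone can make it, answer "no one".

Ines in UTC: 08:00-15:15, 19:00-22:00 (add 7h to convert from UTC-7).
Viktor in UTC: 08:45-11:30, 12:30-16:00, 18:30-21:45 (add 2h to convert from UTC-2).
Wiremu in UTC: 08:00-14:15, 19:30-22:00 (add 7h to convert from UTC-7).
Elena in UTC: 09:45-17:15, 18:00-22:00 (subtract 1h to convert from UTC+1).
Jonas in UTC: 10:00-12:00, 12:30-14:15, 16:45-18:30, 20:15-20:45 (add 1h to convert from UTC-1).
Omar in UTC: 08:00-15:30, 18:45-22:00 (add 1h to convert from UTC-1).
Esperanza in UTC: 08:45-11:30, 11:45-17:45, 18:00-21:00 (add 2h to convert from UTC-2).
Ines: free for 11:15-11:45. Viktor: not fully free for 11:15-11:45. Wiremu: free for 11:15-11:45. Elena: free for 11:15-11:45. Jonas: free for 11:15-11:45. Omar: free for 11:15-11:45. Esperanza: not fully free for 11:15-11:45.

Esperanza, Viktor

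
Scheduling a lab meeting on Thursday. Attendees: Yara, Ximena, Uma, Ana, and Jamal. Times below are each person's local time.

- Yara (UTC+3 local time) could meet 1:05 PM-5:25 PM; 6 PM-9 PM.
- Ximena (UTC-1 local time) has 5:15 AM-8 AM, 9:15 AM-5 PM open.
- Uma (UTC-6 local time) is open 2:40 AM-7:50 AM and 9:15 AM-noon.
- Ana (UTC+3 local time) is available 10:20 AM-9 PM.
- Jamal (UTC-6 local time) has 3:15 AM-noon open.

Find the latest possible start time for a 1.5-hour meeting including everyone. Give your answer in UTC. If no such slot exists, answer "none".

Yara in UTC: 10:05-14:25, 15:00-18:00 (subtract 3h to convert from UTC+3).
Ximena in UTC: 06:15-09:00, 10:15-18:00 (add 1h to convert from UTC-1).
Uma in UTC: 08:40-13:50, 15:15-18:00 (add 6h to convert from UTC-6).
Ana in UTC: 07:20-18:00 (subtract 3h to convert from UTC+3).
Jamal in UTC: 09:15-18:00 (add 6h to convert from UTC-6).
Yara ∩ Ximena: 10:15-14:25, 15:00-18:00.
Yara ∩ Ximena ∩ Uma: 10:15-13:50, 15:15-18:00.
Yara ∩ Ximena ∩ Uma ∩ Ana: 10:15-13:50, 15:15-18:00.
Yara ∩ Ximena ∩ Uma ∩ Ana ∩ Jamal: 10:15-13:50, 15:15-18:00.
The last common window of at least 90 minutes is 15:15-18:00; a 90-minute meeting can start as late as 16:30 and still end by 18:00.

16:30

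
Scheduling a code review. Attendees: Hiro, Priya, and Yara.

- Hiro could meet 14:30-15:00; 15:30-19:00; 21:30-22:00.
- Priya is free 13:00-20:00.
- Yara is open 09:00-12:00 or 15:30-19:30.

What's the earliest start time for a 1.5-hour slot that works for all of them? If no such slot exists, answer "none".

15:30

Hiro ∩ Priya: 14:30-15:00, 15:30-19:00.
Hiro ∩ Priya ∩ Yara: 15:30-19:00.
The first common window of at least 90 minutes is 15:30-19:00, so the earliest start is 15:30.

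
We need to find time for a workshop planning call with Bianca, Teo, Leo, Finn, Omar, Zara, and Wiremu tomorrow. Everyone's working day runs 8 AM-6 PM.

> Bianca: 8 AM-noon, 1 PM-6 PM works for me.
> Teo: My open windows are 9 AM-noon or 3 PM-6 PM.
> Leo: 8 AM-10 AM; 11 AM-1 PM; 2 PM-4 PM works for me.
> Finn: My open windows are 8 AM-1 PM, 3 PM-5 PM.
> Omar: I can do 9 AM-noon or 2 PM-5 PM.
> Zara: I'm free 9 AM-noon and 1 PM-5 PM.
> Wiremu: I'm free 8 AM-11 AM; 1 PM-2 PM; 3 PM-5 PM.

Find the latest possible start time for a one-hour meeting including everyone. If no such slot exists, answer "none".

15:00

Bianca ∩ Teo: 09:00-12:00, 15:00-18:00.
Bianca ∩ Teo ∩ Leo: 09:00-10:00, 11:00-12:00, 15:00-16:00.
Bianca ∩ Teo ∩ Leo ∩ Finn: 09:00-10:00, 11:00-12:00, 15:00-16:00.
Bianca ∩ Teo ∩ Leo ∩ Finn ∩ Omar: 09:00-10:00, 11:00-12:00, 15:00-16:00.
Bianca ∩ Teo ∩ Leo ∩ Finn ∩ Omar ∩ Zara: 09:00-10:00, 11:00-12:00, 15:00-16:00.
Bianca ∩ Teo ∩ Leo ∩ Finn ∩ Omar ∩ Zara ∩ Wiremu: 09:00-10:00, 15:00-16:00.
So the common availability across everyone is 09:00-10:00, 15:00-16:00.
The last common window of at least 60 minutes is 15:00-16:00; a 60-minute meeting can start as late as 15:00 and still end by 16:00.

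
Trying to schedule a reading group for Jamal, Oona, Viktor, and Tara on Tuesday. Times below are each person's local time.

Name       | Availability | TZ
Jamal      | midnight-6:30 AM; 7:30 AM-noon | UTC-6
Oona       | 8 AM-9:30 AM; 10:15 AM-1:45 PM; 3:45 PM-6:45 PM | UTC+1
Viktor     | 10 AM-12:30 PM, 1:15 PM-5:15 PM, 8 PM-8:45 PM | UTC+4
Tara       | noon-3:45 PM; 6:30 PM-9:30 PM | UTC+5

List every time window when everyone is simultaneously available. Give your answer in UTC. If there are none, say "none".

07:00-08:30, 09:15-10:45, 16:00-16:30

Jamal in UTC: 06:00-12:30, 13:30-18:00 (add 6h to convert from UTC-6).
Oona in UTC: 07:00-08:30, 09:15-12:45, 14:45-17:45 (subtract 1h to convert from UTC+1).
Viktor in UTC: 06:00-08:30, 09:15-13:15, 16:00-16:45 (subtract 4h to convert from UTC+4).
Tara in UTC: 07:00-10:45, 13:30-16:30 (subtract 5h to convert from UTC+5).
Jamal ∩ Oona: 07:00-08:30, 09:15-12:30, 14:45-17:45.
Jamal ∩ Oona ∩ Viktor: 07:00-08:30, 09:15-12:30, 16:00-16:45.
Jamal ∩ Oona ∩ Viktor ∩ Tara: 07:00-08:30, 09:15-10:45, 16:00-16:30.
So the common availability across everyone is 07:00-08:30, 09:15-10:45, 16:00-16:30.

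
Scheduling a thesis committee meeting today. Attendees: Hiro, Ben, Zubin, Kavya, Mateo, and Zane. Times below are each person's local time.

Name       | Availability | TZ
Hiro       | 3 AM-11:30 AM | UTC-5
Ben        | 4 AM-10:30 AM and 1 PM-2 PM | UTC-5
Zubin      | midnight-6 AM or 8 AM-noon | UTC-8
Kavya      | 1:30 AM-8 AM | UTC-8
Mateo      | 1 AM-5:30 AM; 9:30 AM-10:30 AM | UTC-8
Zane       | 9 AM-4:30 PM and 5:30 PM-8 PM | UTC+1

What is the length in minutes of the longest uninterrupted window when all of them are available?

Hiro in UTC: 08:00-16:30 (add 5h to convert from UTC-5).
Ben in UTC: 09:00-15:30, 18:00-19:00 (add 5h to convert from UTC-5).
Zubin in UTC: 08:00-14:00, 16:00-20:00 (add 8h to convert from UTC-8).
Kavya in UTC: 09:30-16:00 (add 8h to convert from UTC-8).
Mateo in UTC: 09:00-13:30, 17:30-18:30 (add 8h to convert from UTC-8).
Zane in UTC: 08:00-15:30, 16:30-19:00 (subtract 1h to convert from UTC+1).
Hiro ∩ Ben: 09:00-15:30.
Hiro ∩ Ben ∩ Zubin: 09:00-14:00.
Hiro ∩ Ben ∩ Zubin ∩ Kavya: 09:30-14:00.
Hiro ∩ Ben ∩ Zubin ∩ Kavya ∩ Mateo: 09:30-13:30.
Hiro ∩ Ben ∩ Zubin ∩ Kavya ∩ Mateo ∩ Zane: 09:30-13:30.
So the common availability across everyone is 09:30-13:30.
The longest is 09:30-13:30 at 240 minutes.

240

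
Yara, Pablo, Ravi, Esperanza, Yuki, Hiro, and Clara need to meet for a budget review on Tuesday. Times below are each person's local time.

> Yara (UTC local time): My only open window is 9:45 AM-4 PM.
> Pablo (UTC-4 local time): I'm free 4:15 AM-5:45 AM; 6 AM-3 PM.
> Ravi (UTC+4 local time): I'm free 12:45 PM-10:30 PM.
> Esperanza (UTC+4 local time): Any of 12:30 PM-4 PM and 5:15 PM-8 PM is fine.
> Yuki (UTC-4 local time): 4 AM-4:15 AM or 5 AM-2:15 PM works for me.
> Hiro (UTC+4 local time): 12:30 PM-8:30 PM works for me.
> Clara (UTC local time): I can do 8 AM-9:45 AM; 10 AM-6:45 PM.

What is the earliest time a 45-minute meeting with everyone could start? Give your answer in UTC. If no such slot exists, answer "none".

Yara in UTC: 09:45-16:00.
Pablo in UTC: 08:15-09:45, 10:00-19:00 (add 4h to convert from UTC-4).
Ravi in UTC: 08:45-18:30 (subtract 4h to convert from UTC+4).
Esperanza in UTC: 08:30-12:00, 13:15-16:00 (subtract 4h to convert from UTC+4).
Yuki in UTC: 08:00-08:15, 09:00-18:15 (add 4h to convert from UTC-4).
Hiro in UTC: 08:30-16:30 (subtract 4h to convert from UTC+4).
Clara in UTC: 08:00-09:45, 10:00-18:45.
Yara ∩ Pablo: 10:00-16:00.
Yara ∩ Pablo ∩ Ravi: 10:00-16:00.
Yara ∩ Pablo ∩ Ravi ∩ Esperanza: 10:00-12:00, 13:15-16:00.
Yara ∩ Pablo ∩ Ravi ∩ Esperanza ∩ Yuki: 10:00-12:00, 13:15-16:00.
Yara ∩ Pablo ∩ Ravi ∩ Esperanza ∩ Yuki ∩ Hiro: 10:00-12:00, 13:15-16:00.
Yara ∩ Pablo ∩ Ravi ∩ Esperanza ∩ Yuki ∩ Hiro ∩ Clara: 10:00-12:00, 13:15-16:00.
The first common window of at least 45 minutes is 10:00-12:00, so the earliest start is 10:00.

10:00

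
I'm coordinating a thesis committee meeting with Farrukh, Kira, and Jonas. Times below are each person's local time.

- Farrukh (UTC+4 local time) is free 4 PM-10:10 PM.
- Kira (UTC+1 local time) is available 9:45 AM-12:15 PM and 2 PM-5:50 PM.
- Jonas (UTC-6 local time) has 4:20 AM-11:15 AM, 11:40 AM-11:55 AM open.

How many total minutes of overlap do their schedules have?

Farrukh in UTC: 12:00-18:10 (subtract 4h to convert from UTC+4).
Kira in UTC: 08:45-11:15, 13:00-16:50 (subtract 1h to convert from UTC+1).
Jonas in UTC: 10:20-17:15, 17:40-17:55 (add 6h to convert from UTC-6).
Farrukh ∩ Kira: 13:00-16:50.
Farrukh ∩ Kira ∩ Jonas: 13:00-16:50.
That's a single block of 230 minutes.

230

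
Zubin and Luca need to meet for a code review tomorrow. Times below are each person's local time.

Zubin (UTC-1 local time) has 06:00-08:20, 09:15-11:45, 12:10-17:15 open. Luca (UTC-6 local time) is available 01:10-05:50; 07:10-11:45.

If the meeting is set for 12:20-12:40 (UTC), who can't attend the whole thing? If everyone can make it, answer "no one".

Zubin in UTC: 07:00-09:20, 10:15-12:45, 13:10-18:15 (add 1h to convert from UTC-1).
Luca in UTC: 07:10-11:50, 13:10-17:45 (add 6h to convert from UTC-6).
Zubin: free for 12:20-12:40. Luca: not fully free for 12:20-12:40.

Luca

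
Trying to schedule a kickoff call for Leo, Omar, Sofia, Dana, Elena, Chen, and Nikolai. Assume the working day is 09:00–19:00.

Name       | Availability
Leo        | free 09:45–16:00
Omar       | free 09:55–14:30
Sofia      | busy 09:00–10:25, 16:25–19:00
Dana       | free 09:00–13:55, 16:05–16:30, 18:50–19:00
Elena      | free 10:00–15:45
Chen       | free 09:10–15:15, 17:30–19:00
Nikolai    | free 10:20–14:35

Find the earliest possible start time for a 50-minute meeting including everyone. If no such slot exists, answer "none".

Leo free: 09:45-16:00.
Omar free: 09:55-14:30.
Sofia free: 10:25-16:25 (invert busy blocks within the working day).
Dana free: 09:00-13:55, 16:05-16:30, 18:50-19:00.
Elena free: 10:00-15:45.
Chen free: 09:10-15:15, 17:30-19:00.
Nikolai free: 10:20-14:35.
Leo ∩ Omar: 09:55-14:30.
Leo ∩ Omar ∩ Sofia: 10:25-14:30.
Leo ∩ Omar ∩ Sofia ∩ Dana: 10:25-13:55.
Leo ∩ Omar ∩ Sofia ∩ Dana ∩ Elena: 10:25-13:55.
Leo ∩ Omar ∩ Sofia ∩ Dana ∩ Elena ∩ Chen: 10:25-13:55.
Leo ∩ Omar ∩ Sofia ∩ Dana ∩ Elena ∩ Chen ∩ Nikolai: 10:25-13:55.
So the common availability across everyone is 10:25-13:55.
The first common window of at least 50 minutes is 10:25-13:55, so the earliest start is 10:25.

10:25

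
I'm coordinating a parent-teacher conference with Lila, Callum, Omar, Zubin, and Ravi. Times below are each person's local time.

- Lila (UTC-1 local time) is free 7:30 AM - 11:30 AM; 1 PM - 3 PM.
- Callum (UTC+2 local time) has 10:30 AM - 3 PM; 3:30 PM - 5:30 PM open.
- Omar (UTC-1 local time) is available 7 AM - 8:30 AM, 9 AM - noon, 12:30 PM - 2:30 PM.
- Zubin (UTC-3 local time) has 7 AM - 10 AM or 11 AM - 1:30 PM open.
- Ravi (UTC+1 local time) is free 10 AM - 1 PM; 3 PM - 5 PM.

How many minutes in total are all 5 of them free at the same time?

Lila in UTC: 08:30-12:30, 14:00-16:00 (add 1h to convert from UTC-1).
Callum in UTC: 08:30-13:00, 13:30-15:30 (subtract 2h to convert from UTC+2).
Omar in UTC: 08:00-09:30, 10:00-13:00, 13:30-15:30 (add 1h to convert from UTC-1).
Zubin in UTC: 10:00-13:00, 14:00-16:30 (add 3h to convert from UTC-3).
Ravi in UTC: 09:00-12:00, 14:00-16:00 (subtract 1h to convert from UTC+1).
Lila ∩ Callum: 08:30-12:30, 14:00-15:30.
Lila ∩ Callum ∩ Omar: 08:30-09:30, 10:00-12:30, 14:00-15:30.
Lila ∩ Callum ∩ Omar ∩ Zubin: 10:00-12:30, 14:00-15:30.
Lila ∩ Callum ∩ Omar ∩ Zubin ∩ Ravi: 10:00-12:00, 14:00-15:30.
Summing the common windows: 120 + 90 = 210 minutes.

210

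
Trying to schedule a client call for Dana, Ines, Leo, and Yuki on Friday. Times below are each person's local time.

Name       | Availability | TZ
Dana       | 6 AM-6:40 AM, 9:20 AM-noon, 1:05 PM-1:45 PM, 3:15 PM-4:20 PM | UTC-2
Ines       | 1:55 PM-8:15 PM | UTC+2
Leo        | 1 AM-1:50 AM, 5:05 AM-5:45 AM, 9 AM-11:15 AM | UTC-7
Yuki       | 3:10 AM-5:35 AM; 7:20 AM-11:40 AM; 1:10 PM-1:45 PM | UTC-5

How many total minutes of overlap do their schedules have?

Dana in UTC: 08:00-08:40, 11:20-14:00, 15:05-15:45, 17:15-18:20 (add 2h to convert from UTC-2).
Ines in UTC: 11:55-18:15 (subtract 2h to convert from UTC+2).
Leo in UTC: 08:00-08:50, 12:05-12:45, 16:00-18:15 (add 7h to convert from UTC-7).
Yuki in UTC: 08:10-10:35, 12:20-16:40, 18:10-18:45 (add 5h to convert from UTC-5).
Dana ∩ Ines: 11:55-14:00, 15:05-15:45, 17:15-18:15.
Dana ∩ Ines ∩ Leo: 12:05-12:45, 17:15-18:15.
Dana ∩ Ines ∩ Leo ∩ Yuki: 12:20-12:45, 18:10-18:15.
Summing the common windows: 25 + 5 = 30 minutes.

30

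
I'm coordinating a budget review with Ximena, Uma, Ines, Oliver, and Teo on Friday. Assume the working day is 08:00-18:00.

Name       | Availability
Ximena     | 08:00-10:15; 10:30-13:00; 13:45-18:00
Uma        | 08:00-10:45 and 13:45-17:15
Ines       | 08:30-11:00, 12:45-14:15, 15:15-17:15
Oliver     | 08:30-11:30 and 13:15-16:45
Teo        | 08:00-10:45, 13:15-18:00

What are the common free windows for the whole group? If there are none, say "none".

08:30-10:15, 10:30-10:45, 13:45-14:15, 15:15-16:45

Ximena ∩ Uma: 08:00-10:15, 10:30-10:45, 13:45-17:15.
Ximena ∩ Uma ∩ Ines: 08:30-10:15, 10:30-10:45, 13:45-14:15, 15:15-17:15.
Ximena ∩ Uma ∩ Ines ∩ Oliver: 08:30-10:15, 10:30-10:45, 13:45-14:15, 15:15-16:45.
Ximena ∩ Uma ∩ Ines ∩ Oliver ∩ Teo: 08:30-10:15, 10:30-10:45, 13:45-14:15, 15:15-16:45.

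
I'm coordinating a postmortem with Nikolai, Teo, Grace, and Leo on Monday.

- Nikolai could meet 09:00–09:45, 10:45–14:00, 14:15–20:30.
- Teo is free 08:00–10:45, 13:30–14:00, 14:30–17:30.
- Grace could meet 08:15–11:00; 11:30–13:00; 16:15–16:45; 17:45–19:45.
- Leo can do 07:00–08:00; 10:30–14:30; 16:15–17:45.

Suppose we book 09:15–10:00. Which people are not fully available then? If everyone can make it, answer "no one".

Leo, Nikolai

Nikolai: not fully free for 09:15-10:00. Teo: free for 09:15-10:00. Grace: free for 09:15-10:00. Leo: not fully free for 09:15-10:00.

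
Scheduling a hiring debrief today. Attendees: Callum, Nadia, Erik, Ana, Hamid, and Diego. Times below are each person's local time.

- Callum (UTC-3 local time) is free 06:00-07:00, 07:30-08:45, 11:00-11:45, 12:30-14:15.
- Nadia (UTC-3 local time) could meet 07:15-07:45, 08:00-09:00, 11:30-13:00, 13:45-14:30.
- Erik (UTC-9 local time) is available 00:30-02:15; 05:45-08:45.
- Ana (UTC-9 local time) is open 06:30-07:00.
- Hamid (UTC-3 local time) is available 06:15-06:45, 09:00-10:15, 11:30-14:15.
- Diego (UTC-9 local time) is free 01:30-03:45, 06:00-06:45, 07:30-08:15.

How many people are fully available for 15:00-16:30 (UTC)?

2

Callum in UTC: 09:00-10:00, 10:30-11:45, 14:00-14:45, 15:30-17:15 (add 3h to convert from UTC-3).
Nadia in UTC: 10:15-10:45, 11:00-12:00, 14:30-16:00, 16:45-17:30 (add 3h to convert from UTC-3).
Erik in UTC: 09:30-11:15, 14:45-17:45 (add 9h to convert from UTC-9).
Ana in UTC: 15:30-16:00 (add 9h to convert from UTC-9).
Hamid in UTC: 09:15-09:45, 12:00-13:15, 14:30-17:15 (add 3h to convert from UTC-3).
Diego in UTC: 10:30-12:45, 15:00-15:45, 16:30-17:15 (add 9h to convert from UTC-9).
Erik and Hamid can make the full 15:00-16:30 slot — that's 2.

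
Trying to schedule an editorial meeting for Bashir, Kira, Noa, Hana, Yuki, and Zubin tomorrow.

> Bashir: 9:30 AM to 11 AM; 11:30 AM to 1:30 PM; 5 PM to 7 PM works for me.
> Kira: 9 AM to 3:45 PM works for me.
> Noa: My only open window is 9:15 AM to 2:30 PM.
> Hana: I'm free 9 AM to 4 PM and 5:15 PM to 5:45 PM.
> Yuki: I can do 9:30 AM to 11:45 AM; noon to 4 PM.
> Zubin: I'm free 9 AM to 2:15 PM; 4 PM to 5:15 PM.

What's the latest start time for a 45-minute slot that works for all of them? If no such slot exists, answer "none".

12:45

Bashir ∩ Kira: 09:30-11:00, 11:30-13:30.
Bashir ∩ Kira ∩ Noa: 09:30-11:00, 11:30-13:30.
Bashir ∩ Kira ∩ Noa ∩ Hana: 09:30-11:00, 11:30-13:30.
Bashir ∩ Kira ∩ Noa ∩ Hana ∩ Yuki: 09:30-11:00, 11:30-11:45, 12:00-13:30.
Bashir ∩ Kira ∩ Noa ∩ Hana ∩ Yuki ∩ Zubin: 09:30-11:00, 11:30-11:45, 12:00-13:30.
So the common availability across everyone is 09:30-11:00, 11:30-11:45, 12:00-13:30.
The last common window of at least 45 minutes is 12:00-13:30; a 45-minute meeting can start as late as 12:45 and still end by 13:30.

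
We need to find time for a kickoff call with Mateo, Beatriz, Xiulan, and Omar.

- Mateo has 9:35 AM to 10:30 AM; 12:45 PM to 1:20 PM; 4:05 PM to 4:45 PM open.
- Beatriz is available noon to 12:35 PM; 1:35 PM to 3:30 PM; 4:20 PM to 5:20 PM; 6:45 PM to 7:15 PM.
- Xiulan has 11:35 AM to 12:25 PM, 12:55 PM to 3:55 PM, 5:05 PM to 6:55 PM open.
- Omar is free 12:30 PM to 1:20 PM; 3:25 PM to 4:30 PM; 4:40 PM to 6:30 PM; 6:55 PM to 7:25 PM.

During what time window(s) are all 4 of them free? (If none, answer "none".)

Mateo ∩ Beatriz: 16:20-16:45.
Mateo ∩ Beatriz ∩ Xiulan: ∅.
Mateo ∩ Beatriz ∩ Xiulan ∩ Omar: ∅.
There is no time when everyone is free.

none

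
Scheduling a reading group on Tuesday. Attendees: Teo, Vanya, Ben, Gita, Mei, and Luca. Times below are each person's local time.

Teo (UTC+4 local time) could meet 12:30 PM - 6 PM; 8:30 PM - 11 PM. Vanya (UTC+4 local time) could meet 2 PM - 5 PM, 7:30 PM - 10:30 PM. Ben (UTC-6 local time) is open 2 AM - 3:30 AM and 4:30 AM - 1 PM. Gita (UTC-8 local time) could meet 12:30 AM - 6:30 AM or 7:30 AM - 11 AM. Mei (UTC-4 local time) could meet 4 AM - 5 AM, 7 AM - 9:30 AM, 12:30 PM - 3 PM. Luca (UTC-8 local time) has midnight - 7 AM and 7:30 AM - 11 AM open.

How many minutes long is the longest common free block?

120

Teo in UTC: 08:30-14:00, 16:30-19:00 (subtract 4h to convert from UTC+4).
Vanya in UTC: 10:00-13:00, 15:30-18:30 (subtract 4h to convert from UTC+4).
Ben in UTC: 08:00-09:30, 10:30-19:00 (add 6h to convert from UTC-6).
Gita in UTC: 08:30-14:30, 15:30-19:00 (add 8h to convert from UTC-8).
Mei in UTC: 08:00-09:00, 11:00-13:30, 16:30-19:00 (add 4h to convert from UTC-4).
Luca in UTC: 08:00-15:00, 15:30-19:00 (add 8h to convert from UTC-8).
Teo ∩ Vanya: 10:00-13:00, 16:30-18:30.
Teo ∩ Vanya ∩ Ben: 10:30-13:00, 16:30-18:30.
Teo ∩ Vanya ∩ Ben ∩ Gita: 10:30-13:00, 16:30-18:30.
Teo ∩ Vanya ∩ Ben ∩ Gita ∩ Mei: 11:00-13:00, 16:30-18:30.
Teo ∩ Vanya ∩ Ben ∩ Gita ∩ Mei ∩ Luca: 11:00-13:00, 16:30-18:30.
The longest is 11:00-13:00 at 120 minutes.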